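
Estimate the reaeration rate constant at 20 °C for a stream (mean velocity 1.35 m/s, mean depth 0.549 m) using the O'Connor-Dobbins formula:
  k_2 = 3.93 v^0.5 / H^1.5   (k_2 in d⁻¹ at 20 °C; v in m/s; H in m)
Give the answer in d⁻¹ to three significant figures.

k_2 ≈ 11.2 d⁻¹

k_2 = 3.93 × 1.35^0.5 / 0.549^1.5 = 3.93 × 1.162 / 0.4068 = 11.23 d⁻¹.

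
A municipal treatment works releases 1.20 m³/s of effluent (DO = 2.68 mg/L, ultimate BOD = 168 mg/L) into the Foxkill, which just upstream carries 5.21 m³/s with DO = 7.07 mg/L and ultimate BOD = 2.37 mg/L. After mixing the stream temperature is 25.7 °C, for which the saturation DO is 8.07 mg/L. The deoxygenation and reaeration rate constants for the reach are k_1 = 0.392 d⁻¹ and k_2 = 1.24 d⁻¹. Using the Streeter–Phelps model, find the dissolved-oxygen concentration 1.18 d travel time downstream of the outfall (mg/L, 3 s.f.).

Mixed DO = (5.21×7.07 + 1.20×2.68)/(5.21+1.20) = 40.05/6.410 = 6.248 mg/L.
Mixed L₀ = (5.21×2.37 + 1.20×168)/(6.410) = 213.9/6.410 = 33.38 mg/L.
Initial deficit D₀ = C_s − DO₀ = 8.07 − 6.248 = 1.822 mg/L.
D(1.18) = [0.392×33.38/(1.24−0.392)](e^(−0.392×1.18) − e^(−1.24×1.18)) + 1.822 e^(−1.24×1.18)
= 15.43 × (0.6297 − 0.2315) + 1.822 × 0.2315 = 6.565 mg/L.
DO = 8.07 − 6.565 = 1.505 mg/L.

DO ≈ 1.50 mg/L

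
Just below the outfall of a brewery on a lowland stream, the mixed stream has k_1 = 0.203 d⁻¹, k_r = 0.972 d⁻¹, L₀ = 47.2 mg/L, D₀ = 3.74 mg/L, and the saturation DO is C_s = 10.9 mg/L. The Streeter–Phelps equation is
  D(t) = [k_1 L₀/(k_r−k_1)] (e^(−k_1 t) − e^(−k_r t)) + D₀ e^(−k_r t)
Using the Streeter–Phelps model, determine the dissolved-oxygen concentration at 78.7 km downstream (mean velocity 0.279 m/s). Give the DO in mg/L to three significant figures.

Travel time t = x/v = 78.7 km / (0.279 m/s) = 78700 m / 0.279 m/s = 282100 s = 3.265 d.
k_1 L₀/(k_r−k_1) = 0.203×47.2/(0.972−0.203) = 9.582/0.7690 = 12.46 mg/L.
e^(−k_1 t) = e^(−0.203×3.265) = 0.5154; e^(−k_r t) = e^(−0.972×3.265) = 0.04186.
D = 12.46 × (0.5154 − 0.04186) + 3.74 × 0.04186 = 5.901 + 0.1566 = 6.057 mg/L.
DO = C_s − D = 10.9 − 6.057 = 4.843 mg/L.

DO ≈ 4.84 mg/L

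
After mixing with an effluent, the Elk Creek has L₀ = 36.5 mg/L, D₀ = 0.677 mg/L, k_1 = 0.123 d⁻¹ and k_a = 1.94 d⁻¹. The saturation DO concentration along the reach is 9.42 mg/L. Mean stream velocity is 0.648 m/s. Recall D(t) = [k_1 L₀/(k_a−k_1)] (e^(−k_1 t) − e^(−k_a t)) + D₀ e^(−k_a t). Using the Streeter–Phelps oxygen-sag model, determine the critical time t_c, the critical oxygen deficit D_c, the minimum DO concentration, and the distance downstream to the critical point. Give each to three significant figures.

At the critical point dD/dt = 0, so k_1 L₀ e^(−k_1 t) = k_a D. Substituting D(t) from the Streeter–Phelps equation and solving for t gives
t_c = ln[(k_a/k_1)(1 − D₀(k_a−k_1)/(k_1 L₀))] / (k_a−k_1).
Here k_a−k_1 = 1.817 d⁻¹ and 1 − D₀(k_a−k_1)/(k_1 L₀) = 1 − 0.677×1.817/(0.123×36.5) = 0.7260, so
t_c = ln(15.77 × 0.7260) / 1.817 = 2.438 / 1.817 = 1.342 d.
D_c = (k_1/k_a) L₀ e^(−k_1 t_c) = (0.123/1.94) × 36.5 × e^(−0.123×1.342) = 0.06340 × 36.5 × 0.8479 = 1.962 mg/L.
Minimum DO = C_s − D_c = 9.42 − 1.962 = 7.458 mg/L.
x_c = v t_c = 0.648 m/s × 1.342 d × 86400 s/d = 75120 m ≈ 75.1 km.

t_c ≈ 1.34 d; D_c ≈ 1.96 mg/L; min DO ≈ 7.46 mg/L; x_c ≈ 75.1 km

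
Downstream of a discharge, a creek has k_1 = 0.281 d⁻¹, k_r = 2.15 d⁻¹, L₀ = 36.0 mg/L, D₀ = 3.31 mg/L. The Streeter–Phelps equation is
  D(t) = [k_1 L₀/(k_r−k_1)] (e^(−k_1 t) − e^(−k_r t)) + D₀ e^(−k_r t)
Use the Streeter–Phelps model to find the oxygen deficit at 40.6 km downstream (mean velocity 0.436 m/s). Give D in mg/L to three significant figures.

D ≈ 3.79 mg/L

Travel time t = x/v = 40.6 km / (0.436 m/s) = 40600 m / 0.436 m/s = 93120 s = 1.078 d.
k_1 L₀/(k_r−k_1) = 0.281×36.0/(2.15−0.281) = 10.12/1.869 = 5.413 mg/L.
e^(−k_1 t) = e^(−0.281×1.078) = 0.7387; e^(−k_r t) = e^(−2.15×1.078) = 0.09855.
D = 5.413 × (0.7387 − 0.09855) + 3.31 × 0.09855 = 3.465 + 0.3262 = 3.791 mg/L.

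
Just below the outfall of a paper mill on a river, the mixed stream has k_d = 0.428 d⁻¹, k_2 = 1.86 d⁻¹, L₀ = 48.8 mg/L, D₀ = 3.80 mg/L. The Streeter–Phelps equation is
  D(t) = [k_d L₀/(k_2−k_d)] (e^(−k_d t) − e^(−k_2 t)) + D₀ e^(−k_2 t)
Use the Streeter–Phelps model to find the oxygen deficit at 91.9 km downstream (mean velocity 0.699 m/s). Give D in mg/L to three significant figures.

D ≈ 6.97 mg/L

Travel time t = x/v = 91.9 km / (0.699 m/s) = 91900 m / 0.699 m/s = 131500 s = 1.522 d.
k_d L₀/(k_2−k_d) = 0.428×48.8/(1.86−0.428) = 20.89/1.432 = 14.59 mg/L.
e^(−k_d t) = e^(−0.428×1.522) = 0.5214; e^(−k_2 t) = e^(−1.86×1.522) = 0.05899.
D = 14.59 × (0.5214 − 0.05899) + 3.80 × 0.05899 = 6.744 + 0.2242 = 6.968 mg/L.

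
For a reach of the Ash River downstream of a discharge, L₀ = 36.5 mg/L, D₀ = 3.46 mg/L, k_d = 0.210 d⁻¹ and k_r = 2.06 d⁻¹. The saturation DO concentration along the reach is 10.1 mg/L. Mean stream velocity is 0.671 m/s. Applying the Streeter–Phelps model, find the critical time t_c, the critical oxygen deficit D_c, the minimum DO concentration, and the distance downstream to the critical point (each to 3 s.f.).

t_c ≈ 0.260 d; D_c ≈ 3.52 mg/L; min DO ≈ 6.58 mg/L; x_c ≈ 15.1 km

With k_r/k_d = 9.810 and 1 − D₀(k_r−k_d)/(k_d L₀) = 0.1649,
t_c = ln(9.810 × 0.1649) / (2.06 − 0.210) = ln(1.618) / 1.850 = 0.4810/1.850 = 0.2600 d.
D_c = (k_d/k_r) L₀ e^(−k_d t_c) = (0.210/2.06) × 36.5 × e^(−0.210×0.2600) = 0.1019 × 36.5 × 0.9469 = 3.523 mg/L.
Minimum DO = C_s − D_c = 10.1 − 3.523 = 6.577 mg/L.
x_c = v t_c = 0.671 m/s × 0.2600 d × 86400 s/d = 15070 m ≈ 15.1 km.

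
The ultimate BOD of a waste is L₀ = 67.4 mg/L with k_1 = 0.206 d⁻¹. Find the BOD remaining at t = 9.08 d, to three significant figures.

L_t = L₀ e^(−k_1 t) = 67.4 × e^(−0.206×9.08) = 67.4 × 0.1540 = 10.38 mg/L.

L ≈ 10.4 mg/L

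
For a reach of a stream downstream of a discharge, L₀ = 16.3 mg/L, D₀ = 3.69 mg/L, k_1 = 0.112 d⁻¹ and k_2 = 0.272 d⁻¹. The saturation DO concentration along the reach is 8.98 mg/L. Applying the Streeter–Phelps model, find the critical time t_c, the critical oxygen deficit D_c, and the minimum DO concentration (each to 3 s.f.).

t_c ≈ 3.10 d; D_c ≈ 4.74 mg/L; min DO ≈ 4.24 mg/L

With k_2/k_1 = 2.429 and 1 − D₀(k_2−k_1)/(k_1 L₀) = 0.6766,
t_c = ln(2.429 × 0.6766) / (0.272 − 0.112) = ln(1.643) / 0.1600 = 0.4966/0.1600 = 3.104 d.
D_c = (k_1/k_2) L₀ e^(−k_1 t_c) = (0.112/0.272) × 16.3 × e^(−0.112×3.104) = 0.4118 × 16.3 × 0.7064 = 4.741 mg/L.
Minimum DO = C_s − D_c = 8.98 − 4.741 = 4.239 mg/L.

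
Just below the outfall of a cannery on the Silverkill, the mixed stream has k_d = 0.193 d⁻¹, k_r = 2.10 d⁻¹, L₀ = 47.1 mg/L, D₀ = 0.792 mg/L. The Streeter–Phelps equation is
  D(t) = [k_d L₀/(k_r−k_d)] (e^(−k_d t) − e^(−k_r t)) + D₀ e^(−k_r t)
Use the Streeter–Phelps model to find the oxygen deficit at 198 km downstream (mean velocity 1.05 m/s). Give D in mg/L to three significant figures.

D ≈ 3.09 mg/L

Travel time t = x/v = 198 km / (1.05 m/s) = 198000 m / 1.05 m/s = 188600 s = 2.183 d.
k_d L₀/(k_r−k_d) = 0.193×47.1/(2.10−0.193) = 9.090/1.907 = 4.767 mg/L.
e^(−k_d t) = e^(−0.193×2.183) = 0.6562; e^(−k_r t) = e^(−2.10×2.183) = 0.01022.
D = 4.767 × (0.6562 − 0.01022) + 0.792 × 0.01022 = 3.079 + 0.008095 = 3.088 mg/L.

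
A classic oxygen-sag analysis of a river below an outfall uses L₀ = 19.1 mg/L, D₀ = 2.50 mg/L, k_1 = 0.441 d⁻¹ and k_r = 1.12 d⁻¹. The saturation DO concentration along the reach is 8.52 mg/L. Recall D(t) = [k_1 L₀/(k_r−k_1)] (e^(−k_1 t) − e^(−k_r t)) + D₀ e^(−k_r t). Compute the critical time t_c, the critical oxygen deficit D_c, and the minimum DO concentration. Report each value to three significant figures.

At the critical point dD/dt = 0, so k_1 L₀ e^(−k_1 t) = k_r D. Substituting D(t) from the Streeter–Phelps equation and solving for t gives
t_c = ln[(k_r/k_1)(1 − D₀(k_r−k_1)/(k_1 L₀))] / (k_r−k_1).
Here k_r−k_1 = 0.6790 d⁻¹ and 1 − D₀(k_r−k_1)/(k_1 L₀) = 1 − 2.50×0.6790/(0.441×19.1) = 0.7985, so
t_c = ln(2.540 × 0.7985) / 0.6790 = 0.7070 / 0.6790 = 1.041 d.
L(t_c) = L₀ e^(−k_1 t_c) = 19.1 × 0.6318 = 12.07 mg/L, and at the critical point k_r D_c = k_1 L, so D_c = (0.441/1.12) × 12.07 = 4.752 mg/L.
Minimum DO = C_s − D_c = 8.52 − 4.752 = 3.768 mg/L.

t_c ≈ 1.04 d; D_c ≈ 4.75 mg/L; min DO ≈ 3.77 mg/L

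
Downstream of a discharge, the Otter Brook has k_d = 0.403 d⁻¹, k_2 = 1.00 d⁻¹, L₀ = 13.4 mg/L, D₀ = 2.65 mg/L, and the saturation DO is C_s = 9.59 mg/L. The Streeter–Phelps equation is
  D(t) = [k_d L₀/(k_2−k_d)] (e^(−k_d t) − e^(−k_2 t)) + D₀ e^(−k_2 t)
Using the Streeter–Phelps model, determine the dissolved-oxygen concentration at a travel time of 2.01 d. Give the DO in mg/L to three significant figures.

DO ≈ 6.42 mg/L

k_d L₀/(k_2−k_d) = 0.403×13.4/(1.00−0.403) = 5.400/0.5970 = 9.046 mg/L.
e^(−k_d t) = e^(−0.403×2.010) = 0.4448; e^(−k_2 t) = e^(−1.00×2.010) = 0.1340.
D = 9.046 × (0.4448 − 0.1340) + 2.65 × 0.1340 = 2.812 + 0.3551 = 3.167 mg/L.
DO = C_s − D = 9.59 − 3.167 = 6.423 mg/L.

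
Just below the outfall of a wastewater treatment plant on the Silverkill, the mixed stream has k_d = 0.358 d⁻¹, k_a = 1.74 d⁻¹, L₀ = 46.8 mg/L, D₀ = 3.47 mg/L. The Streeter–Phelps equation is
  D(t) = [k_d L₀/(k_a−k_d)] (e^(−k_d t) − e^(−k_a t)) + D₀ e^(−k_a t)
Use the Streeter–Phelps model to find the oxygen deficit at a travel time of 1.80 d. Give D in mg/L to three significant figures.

k_d L₀/(k_a−k_d) = 0.358×46.8/(1.74−0.358) = 16.75/1.382 = 12.12 mg/L.
e^(−k_d t) = e^(−0.358×1.800) = 0.5250; e^(−k_a t) = e^(−1.74×1.800) = 0.04363.
D = 12.12 × (0.5250 − 0.04363) + 3.47 × 0.04363 = 5.836 + 0.1514 = 5.987 mg/L.

D ≈ 5.99 mg/L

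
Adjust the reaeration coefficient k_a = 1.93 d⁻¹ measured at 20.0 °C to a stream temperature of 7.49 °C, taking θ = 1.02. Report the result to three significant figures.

k_a(T₂) = k_a(T₁) · θ^(T₂−T₁) = 1.93 × 1.02^(7.49−20.0)
= 1.93 × 1.02^-12.5 = 1.93 × 0.7806 = 1.507 d⁻¹.

k_a ≈ 1.51 d⁻¹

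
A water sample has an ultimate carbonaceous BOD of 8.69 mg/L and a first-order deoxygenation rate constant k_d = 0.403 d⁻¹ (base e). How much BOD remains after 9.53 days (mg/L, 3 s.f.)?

L ≈ 0.187 mg/L

L_t = L₀ e^(−k_d t) = 8.69 × e^(−0.403×9.53) = 8.69 × 0.02148 = 0.1867 mg/L.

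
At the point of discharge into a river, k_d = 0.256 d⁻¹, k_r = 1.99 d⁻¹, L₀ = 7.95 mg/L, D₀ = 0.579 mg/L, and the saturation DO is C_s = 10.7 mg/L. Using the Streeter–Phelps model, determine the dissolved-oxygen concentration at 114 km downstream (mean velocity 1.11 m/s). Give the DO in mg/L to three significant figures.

DO ≈ 9.89 mg/L

Travel time t = x/v = 114 km / (1.11 m/s) = 114000 m / 1.11 m/s = 102700 s = 1.189 d.
k_d L₀/(k_r−k_d) = 0.256×7.95/(1.99−0.256) = 2.035/1.734 = 1.174 mg/L.
e^(−k_d t) = e^(−0.256×1.189) = 0.7376; e^(−k_r t) = e^(−1.99×1.189) = 0.09390.
D = 1.174 × (0.7376 − 0.09390) + 0.579 × 0.09390 = 0.7556 + 0.05437 = 0.8099 mg/L.
DO = C_s − D = 10.7 − 0.8099 = 9.890 mg/L.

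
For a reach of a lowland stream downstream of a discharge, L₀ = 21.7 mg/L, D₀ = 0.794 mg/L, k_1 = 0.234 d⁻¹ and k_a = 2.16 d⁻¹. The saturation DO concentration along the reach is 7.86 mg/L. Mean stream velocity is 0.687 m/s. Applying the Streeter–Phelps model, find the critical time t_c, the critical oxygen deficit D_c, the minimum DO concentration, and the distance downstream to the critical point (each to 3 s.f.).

t_c ≈ 0.968 d; D_c ≈ 1.87 mg/L; min DO ≈ 5.99 mg/L; x_c ≈ 57.5 km

t_c = [1/(k_a−k_1)] ln[(k_a/k_1)(1 − D₀(k_a−k_1)/(k_1 L₀))]
= [1/(2.16−0.234)] ln[(2.16/0.234)(1 − 0.794×1.926/(0.234×21.7))]
= (1/1.926) ln[9.231 × 0.6988] = 0.5192 × ln(6.451) = 0.5192 × 1.864 = 0.9679 d.
L(t_c) = L₀ e^(−k_1 t_c) = 21.7 × 0.7973 = 17.30 mg/L, and at the critical point k_a D_c = k_1 L, so D_c = (0.234/2.16) × 17.30 = 1.874 mg/L.
Minimum DO = C_s − D_c = 7.86 − 1.874 = 5.986 mg/L.
x_c = v t_c = 0.687 m/s × 0.9679 d × 86400 s/d = 57450 m ≈ 57.5 km.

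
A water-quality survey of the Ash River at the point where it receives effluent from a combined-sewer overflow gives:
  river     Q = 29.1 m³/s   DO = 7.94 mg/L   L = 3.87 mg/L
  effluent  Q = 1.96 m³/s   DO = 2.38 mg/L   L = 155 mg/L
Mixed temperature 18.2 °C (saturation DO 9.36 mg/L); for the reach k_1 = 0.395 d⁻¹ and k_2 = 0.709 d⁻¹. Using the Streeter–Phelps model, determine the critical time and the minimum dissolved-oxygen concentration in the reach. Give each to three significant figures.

t_c ≈ 1.51 d; minimum DO ≈ 5.25 mg/L

Mixed DO = (29.1×7.94 + 1.96×2.38)/(29.1+1.96) = 235.7/31.06 = 7.589 mg/L.
Mixed L₀ = (29.1×3.87 + 1.96×155)/(31.06) = 416.4/31.06 = 13.41 mg/L.
Initial deficit D₀ = C_s − DO₀ = 9.36 − 7.589 = 1.771 mg/L.
t_c = (1/0.3140) ln[(0.709/0.395)(1 − 1.771×0.3140/(0.395×13.41))] = 3.185 × ln(1.606) = 1.510 d.
D_c = (0.395/0.709) × 13.41 × e^(−0.395×1.510) = 0.5571 × 13.41 × 0.5508 = 4.114 mg/L.
Minimum DO = 9.36 − 4.114 = 5.246 mg/L.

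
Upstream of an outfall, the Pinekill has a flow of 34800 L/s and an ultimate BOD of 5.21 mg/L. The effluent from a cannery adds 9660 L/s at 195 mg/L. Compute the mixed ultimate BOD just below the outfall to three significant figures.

Flow-weighted mixing: C = (Q_r C_r + Q_w C_w)/(Q_r + Q_w)
= (34800×5.21 + 9660×195)/(34800 + 9660) = 2.065×10^6/44460 = 46.45 mg/L.

46.4 mg/L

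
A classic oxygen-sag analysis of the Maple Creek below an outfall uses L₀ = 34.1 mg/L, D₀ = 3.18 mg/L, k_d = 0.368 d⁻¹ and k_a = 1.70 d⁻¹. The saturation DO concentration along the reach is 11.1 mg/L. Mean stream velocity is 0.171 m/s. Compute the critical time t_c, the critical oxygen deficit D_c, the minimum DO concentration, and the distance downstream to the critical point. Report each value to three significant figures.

At the critical point dD/dt = 0, so k_d L₀ e^(−k_d t) = k_a D. Substituting D(t) from the Streeter–Phelps equation and solving for t gives
t_c = ln[(k_a/k_d)(1 − D₀(k_a−k_d)/(k_d L₀))] / (k_a−k_d).
Here k_a−k_d = 1.332 d⁻¹ and 1 − D₀(k_a−k_d)/(k_d L₀) = 1 − 3.18×1.332/(0.368×34.1) = 0.6625, so
t_c = ln(4.620 × 0.6625) / 1.332 = 1.119 / 1.332 = 0.8397 d.
D_c = (k_d/k_a) L₀ e^(−k_d t_c) = (0.368/1.70) × 34.1 × e^(−0.368×0.8397) = 0.2165 × 34.1 × 0.7342 = 5.419 mg/L.
Minimum DO = C_s − D_c = 11.1 − 5.419 = 5.681 mg/L.
x_c = v t_c = 0.171 m/s × 0.8397 d × 86400 s/d = 12410 m ≈ 12.4 km.

t_c ≈ 0.840 d; D_c ≈ 5.42 mg/L; min DO ≈ 5.68 mg/L; x_c ≈ 12.4 km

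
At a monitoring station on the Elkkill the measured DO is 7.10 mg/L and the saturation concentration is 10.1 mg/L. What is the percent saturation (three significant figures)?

70.3 % saturation

% saturation = C/C_s × 100 = 7.10/10.1 × 100 = 70.3 %.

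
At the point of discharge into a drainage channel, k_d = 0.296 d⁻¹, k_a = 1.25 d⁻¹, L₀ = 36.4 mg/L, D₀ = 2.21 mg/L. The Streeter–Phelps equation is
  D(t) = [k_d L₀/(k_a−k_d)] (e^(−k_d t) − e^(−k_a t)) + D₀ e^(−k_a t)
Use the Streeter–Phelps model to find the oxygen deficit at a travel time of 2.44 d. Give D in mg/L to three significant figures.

k_d L₀/(k_a−k_d) = 0.296×36.4/(1.25−0.296) = 10.77/0.9540 = 11.29 mg/L.
e^(−k_d t) = e^(−0.296×2.440) = 0.4857; e^(−k_a t) = e^(−1.25×2.440) = 0.04736.
D = 11.29 × (0.4857 − 0.04736) + 2.21 × 0.04736 = 4.950 + 0.1047 = 5.055 mg/L.

D ≈ 5.05 mg/L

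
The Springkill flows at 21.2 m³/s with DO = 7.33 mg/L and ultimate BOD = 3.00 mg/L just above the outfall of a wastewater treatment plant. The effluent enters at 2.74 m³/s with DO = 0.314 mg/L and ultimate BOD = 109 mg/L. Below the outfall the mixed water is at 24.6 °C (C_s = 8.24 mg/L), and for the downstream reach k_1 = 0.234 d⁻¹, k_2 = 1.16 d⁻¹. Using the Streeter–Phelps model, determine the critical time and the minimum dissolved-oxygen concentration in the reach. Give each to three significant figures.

t_c ≈ 1.09 d; minimum DO ≈ 5.87 mg/L

Mixed DO = (21.2×7.33 + 2.74×0.314)/(21.2+2.74) = 156.3/23.94 = 6.527 mg/L.
Mixed L₀ = (21.2×3.00 + 2.74×109)/(23.94) = 362.3/23.94 = 15.13 mg/L.
Initial deficit D₀ = C_s − DO₀ = 8.24 − 6.527 = 1.713 mg/L.
t_c = (1/0.9260) ln[(1.16/0.234)(1 − 1.713×0.9260/(0.234×15.13))] = 1.080 × ln(2.737) = 1.087 d.
D_c = (0.234/1.16) × 15.13 × e^(−0.234×1.087) = 0.2017 × 15.13 × 0.7754 = 2.367 mg/L.
Minimum DO = 8.24 − 2.367 = 5.873 mg/L.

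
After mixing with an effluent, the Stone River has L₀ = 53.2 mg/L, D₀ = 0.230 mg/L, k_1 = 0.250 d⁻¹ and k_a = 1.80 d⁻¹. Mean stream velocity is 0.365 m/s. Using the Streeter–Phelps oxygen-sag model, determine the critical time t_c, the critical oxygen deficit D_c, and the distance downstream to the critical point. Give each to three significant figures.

At the critical point dD/dt = 0, so k_1 L₀ e^(−k_1 t) = k_a D. Substituting D(t) from the Streeter–Phelps equation and solving for t gives
t_c = ln[(k_a/k_1)(1 − D₀(k_a−k_1)/(k_1 L₀))] / (k_a−k_1).
Here k_a−k_1 = 1.550 d⁻¹ and 1 − D₀(k_a−k_1)/(k_1 L₀) = 1 − 0.230×1.550/(0.250×53.2) = 0.9732, so
t_c = ln(7.200 × 0.9732) / 1.550 = 1.947 / 1.550 = 1.256 d.
L(t_c) = L₀ e^(−k_1 t_c) = 53.2 × 0.7305 = 38.86 mg/L, and at the critical point k_a D_c = k_1 L, so D_c = (0.250/1.80) × 38.86 = 5.398 mg/L.
x_c = v t_c = 0.365 m/s × 1.256 d × 86400 s/d = 39610 m ≈ 39.6 km.

t_c ≈ 1.26 d; D_c ≈ 5.40 mg/L; x_c ≈ 39.6 km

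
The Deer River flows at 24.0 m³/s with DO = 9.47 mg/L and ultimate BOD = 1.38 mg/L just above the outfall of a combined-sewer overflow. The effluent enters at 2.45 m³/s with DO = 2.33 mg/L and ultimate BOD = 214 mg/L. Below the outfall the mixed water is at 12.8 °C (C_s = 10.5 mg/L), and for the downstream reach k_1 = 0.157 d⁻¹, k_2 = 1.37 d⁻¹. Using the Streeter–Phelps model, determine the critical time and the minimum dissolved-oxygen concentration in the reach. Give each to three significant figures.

Mixed DO = (24.0×9.47 + 2.45×2.33)/(24.0+2.45) = 233.0/26.45 = 8.809 mg/L.
Mixed L₀ = (24.0×1.38 + 2.45×214)/(26.45) = 557.4/26.45 = 21.07 mg/L.
Initial deficit D₀ = C_s − DO₀ = 10.5 − 8.809 = 1.691 mg/L.
t_c = (1/1.213) ln[(1.37/0.157)(1 − 1.691×1.213/(0.157×21.07))] = 0.8244 × ln(3.315) = 0.9881 d.
D_c = (0.157/1.37) × 21.07 × e^(−0.157×0.9881) = 0.1146 × 21.07 × 0.8563 = 2.068 mg/L.
Minimum DO = 10.5 − 2.068 = 8.432 mg/L.

t_c ≈ 0.988 d; minimum DO ≈ 8.43 mg/L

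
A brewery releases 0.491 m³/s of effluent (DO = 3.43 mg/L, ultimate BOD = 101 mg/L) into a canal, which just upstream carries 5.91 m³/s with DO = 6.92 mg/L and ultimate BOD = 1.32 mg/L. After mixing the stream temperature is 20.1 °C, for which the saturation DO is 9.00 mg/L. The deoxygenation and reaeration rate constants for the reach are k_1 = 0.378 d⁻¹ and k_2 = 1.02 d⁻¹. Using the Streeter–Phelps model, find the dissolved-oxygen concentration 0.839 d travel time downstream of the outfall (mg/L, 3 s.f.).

Mixed DO = (5.91×6.92 + 0.491×3.43)/(5.91+0.491) = 42.58/6.401 = 6.652 mg/L.
Mixed L₀ = (5.91×1.32 + 0.491×101)/(6.401) = 57.39/6.401 = 8.966 mg/L.
Initial deficit D₀ = C_s − DO₀ = 9.00 − 6.652 = 2.348 mg/L.
D(0.839) = [0.378×8.966/(1.02−0.378)](e^(−0.378×0.839) − e^(−1.02×0.839)) + 2.348 e^(−1.02×0.839)
= 5.279 × (0.7282 − 0.4250) + 2.348 × 0.4250 = 2.599 mg/L.
DO = 9.00 − 2.599 = 6.401 mg/L.

DO ≈ 6.40 mg/L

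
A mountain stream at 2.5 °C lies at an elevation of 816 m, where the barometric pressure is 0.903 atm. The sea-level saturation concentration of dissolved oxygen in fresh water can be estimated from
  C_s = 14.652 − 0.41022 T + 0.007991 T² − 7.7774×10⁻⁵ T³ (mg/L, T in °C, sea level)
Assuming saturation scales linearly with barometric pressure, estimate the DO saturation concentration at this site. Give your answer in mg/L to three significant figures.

C_s ≈ 12.3 mg/L

At sea level: C_s = 14.652 − 0.41022×2.5 + 0.007991×2.5² − 7.7774×10⁻⁵×2.5³ = 13.68 mg/L.
Pressure correction: C_s' = 13.68 × 0.903 = 12.35 mg/L.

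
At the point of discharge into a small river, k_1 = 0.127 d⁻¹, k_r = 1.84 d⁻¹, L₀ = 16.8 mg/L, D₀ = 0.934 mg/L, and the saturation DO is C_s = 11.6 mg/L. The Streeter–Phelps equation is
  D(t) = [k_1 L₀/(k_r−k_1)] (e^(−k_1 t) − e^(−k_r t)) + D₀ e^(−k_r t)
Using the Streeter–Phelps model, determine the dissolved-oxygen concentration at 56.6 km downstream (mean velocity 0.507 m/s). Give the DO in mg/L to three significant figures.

Travel time t = x/v = 56.6 km / (0.507 m/s) = 56600 m / 0.507 m/s = 111600 s = 1.292 d.
k_1 L₀/(k_r−k_1) = 0.127×16.8/(1.84−0.127) = 2.134/1.713 = 1.246 mg/L.
e^(−k_1 t) = e^(−0.127×1.292) = 0.8487; e^(−k_r t) = e^(−1.84×1.292) = 0.09279.
D = 1.246 × (0.8487 − 0.09279) + 0.934 × 0.09279 = 0.9415 + 0.08666 = 1.028 mg/L.
DO = C_s − D = 11.6 − 1.028 = 10.57 mg/L.

DO ≈ 10.6 mg/L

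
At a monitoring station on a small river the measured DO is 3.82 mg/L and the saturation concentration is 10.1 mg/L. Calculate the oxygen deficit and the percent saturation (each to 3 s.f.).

D ≈ 6.28 mg/L; 37.8 % saturation

D = C_s − C = 10.1 − 3.82 = 6.28 mg/L.
% saturation = 3.82/10.1 × 100 = 37.8 %.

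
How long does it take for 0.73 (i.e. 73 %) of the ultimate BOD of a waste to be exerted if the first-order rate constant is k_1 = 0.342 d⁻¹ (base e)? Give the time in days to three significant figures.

y/L₀ = 1 − e^(−k_1 t) = 0.73 ⇒ e^(−k_1 t) = 0.270
t = −ln(0.270) / 0.342 = 1.309 / 0.342 = 3.828 d.

t ≈ 3.83 d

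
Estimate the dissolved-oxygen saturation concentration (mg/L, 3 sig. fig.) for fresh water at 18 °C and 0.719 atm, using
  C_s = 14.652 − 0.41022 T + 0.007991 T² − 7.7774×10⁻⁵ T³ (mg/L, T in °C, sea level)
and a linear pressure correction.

C_s ≈ 6.76 mg/L

At sea level: C_s = 14.652 − 0.41022×18 + 0.007991×18² − 7.7774×10⁻⁵×18³ = 9.404 mg/L.
Pressure correction: C_s' = 9.404 × 0.719 = 6.761 mg/L.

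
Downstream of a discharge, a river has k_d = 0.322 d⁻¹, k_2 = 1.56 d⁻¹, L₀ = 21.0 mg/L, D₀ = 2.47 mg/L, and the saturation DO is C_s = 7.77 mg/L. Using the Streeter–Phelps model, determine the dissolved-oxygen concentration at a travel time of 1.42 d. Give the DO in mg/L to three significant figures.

DO ≈ 4.64 mg/L

k_d L₀/(k_2−k_d) = 0.322×21.0/(1.56−0.322) = 6.762/1.238 = 5.462 mg/L.
e^(−k_d t) = e^(−0.322×1.420) = 0.6330; e^(−k_2 t) = e^(−1.56×1.420) = 0.1091.
D = 5.462 × (0.6330 − 0.1091) + 2.47 × 0.1091 = 2.862 + 0.2696 = 3.131 mg/L.
DO = C_s − D = 7.77 − 3.131 = 4.639 mg/L.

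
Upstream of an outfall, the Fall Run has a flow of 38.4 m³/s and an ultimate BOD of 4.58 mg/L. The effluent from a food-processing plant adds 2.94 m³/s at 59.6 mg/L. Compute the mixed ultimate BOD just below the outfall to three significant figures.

8.49 mg/L

Flow-weighted mixing: C = (Q_r C_r + Q_w C_w)/(Q_r + Q_w)
= (38.4×4.58 + 2.94×59.6)/(38.4 + 2.94) = 351.1/41.34 = 8.493 mg/L.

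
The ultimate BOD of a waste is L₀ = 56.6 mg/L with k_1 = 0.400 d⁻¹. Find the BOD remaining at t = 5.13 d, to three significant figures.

L ≈ 7.27 mg/L

L_t = L₀ e^(−k_1 t) = 56.6 × e^(−0.400×5.13) = 56.6 × 0.1285 = 7.272 mg/L.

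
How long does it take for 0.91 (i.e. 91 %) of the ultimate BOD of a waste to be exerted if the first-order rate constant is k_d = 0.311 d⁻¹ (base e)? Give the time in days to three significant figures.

t ≈ 7.74 d

y/L₀ = 1 − e^(−k_d t) = 0.91 ⇒ e^(−k_d t) = 0.0900
t = −ln(0.0900) / 0.311 = 2.408 / 0.311 = 7.743 d.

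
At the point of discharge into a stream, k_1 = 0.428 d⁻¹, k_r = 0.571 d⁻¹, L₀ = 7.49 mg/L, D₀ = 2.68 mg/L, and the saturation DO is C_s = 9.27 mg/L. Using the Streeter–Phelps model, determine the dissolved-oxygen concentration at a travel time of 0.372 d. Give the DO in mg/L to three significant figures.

DO ≈ 6.11 mg/L

k_1 L₀/(k_r−k_1) = 0.428×7.49/(0.571−0.428) = 3.206/0.1430 = 22.42 mg/L.
e^(−k_1 t) = e^(−0.428×0.3720) = 0.8528; e^(−k_r t) = e^(−0.571×0.3720) = 0.8086.
D = 22.42 × (0.8528 − 0.8086) + 2.68 × 0.8086 = 0.9904 + 2.167 = 3.158 mg/L.
DO = C_s − D = 9.27 − 3.158 = 6.112 mg/L.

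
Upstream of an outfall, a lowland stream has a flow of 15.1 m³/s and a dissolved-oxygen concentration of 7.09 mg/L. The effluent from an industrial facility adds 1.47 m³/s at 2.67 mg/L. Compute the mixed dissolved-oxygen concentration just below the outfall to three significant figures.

Flow-weighted mixing: C = (Q_r C_r + Q_w C_w)/(Q_r + Q_w)
= (15.1×7.09 + 1.47×2.67)/(15.1 + 1.47) = 111.0/16.57 = 6.698 mg/L.

6.70 mg/L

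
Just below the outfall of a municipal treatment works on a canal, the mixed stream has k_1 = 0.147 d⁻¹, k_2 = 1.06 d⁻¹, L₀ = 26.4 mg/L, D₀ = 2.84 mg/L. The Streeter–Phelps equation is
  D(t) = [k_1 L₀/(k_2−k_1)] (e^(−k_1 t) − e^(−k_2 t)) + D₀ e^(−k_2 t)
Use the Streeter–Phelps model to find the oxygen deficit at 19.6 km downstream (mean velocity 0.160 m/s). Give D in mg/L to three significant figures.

Travel time t = x/v = 19.6 km / (0.160 m/s) = 19600 m / 0.160 m/s = 122500 s = 1.418 d.
k_1 L₀/(k_2−k_1) = 0.147×26.4/(1.06−0.147) = 3.881/0.9130 = 4.251 mg/L.
e^(−k_1 t) = e^(−0.147×1.418) = 0.8119; e^(−k_2 t) = e^(−1.06×1.418) = 0.2225.
D = 4.251 × (0.8119 − 0.2225) + 2.84 × 0.2225 = 2.505 + 0.6319 = 3.137 mg/L.

D ≈ 3.14 mg/L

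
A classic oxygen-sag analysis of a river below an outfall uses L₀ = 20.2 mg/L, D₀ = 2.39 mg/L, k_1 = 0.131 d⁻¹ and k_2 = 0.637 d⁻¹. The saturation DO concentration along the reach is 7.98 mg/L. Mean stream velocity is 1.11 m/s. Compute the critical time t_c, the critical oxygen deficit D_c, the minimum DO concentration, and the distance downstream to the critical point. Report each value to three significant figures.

t_c ≈ 1.92 d; D_c ≈ 3.23 mg/L; min DO ≈ 4.75 mg/L; x_c ≈ 184 km

t_c = [1/(k_2−k_1)] ln[(k_2/k_1)(1 − D₀(k_2−k_1)/(k_1 L₀))]
= [1/(0.637−0.131)] ln[(0.637/0.131)(1 − 2.39×0.5060/(0.131×20.2))]
= (1/0.5060) ln[4.863 × 0.5430] = 1.976 × ln(2.640) = 1.976 × 0.9709 = 1.919 d.
L(t_c) = L₀ e^(−k_1 t_c) = 20.2 × 0.7777 = 15.71 mg/L, and at the critical point k_2 D_c = k_1 L, so D_c = (0.131/0.637) × 15.71 = 3.231 mg/L.
Minimum DO = C_s − D_c = 7.98 − 3.231 = 4.749 mg/L.
x_c = v t_c = 1.11 m/s × 1.919 d × 86400 s/d = 184000 m ≈ 184 km.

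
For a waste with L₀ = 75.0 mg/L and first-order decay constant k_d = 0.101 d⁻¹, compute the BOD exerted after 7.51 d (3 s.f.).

y ≈ 39.9 mg/L

y_t = L₀(1 − e^(−k_d t)) = 75.0 × (1 − e^(−0.101×7.51))
= 75.0 × (1 − 0.4684) = 75.0 × 0.5316 = 39.87 mg/L.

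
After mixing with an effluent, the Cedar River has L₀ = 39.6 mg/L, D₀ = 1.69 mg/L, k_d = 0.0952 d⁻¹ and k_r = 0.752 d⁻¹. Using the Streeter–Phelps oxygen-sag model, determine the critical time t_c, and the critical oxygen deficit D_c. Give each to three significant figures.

With k_r/k_d = 7.899 and 1 − D₀(k_r−k_d)/(k_d L₀) = 0.7056,
t_c = ln(7.899 × 0.7056) / (0.752 − 0.0952) = ln(5.573) / 0.6568 = 1.718/0.6568 = 2.616 d.
L(t_c) = L₀ e^(−k_d t_c) = 39.6 × 0.7796 = 30.87 mg/L, and at the critical point k_r D_c = k_d L, so D_c = (0.0952/0.752) × 30.87 = 3.908 mg/L.

t_c ≈ 2.62 d; D_c ≈ 3.91 mg/L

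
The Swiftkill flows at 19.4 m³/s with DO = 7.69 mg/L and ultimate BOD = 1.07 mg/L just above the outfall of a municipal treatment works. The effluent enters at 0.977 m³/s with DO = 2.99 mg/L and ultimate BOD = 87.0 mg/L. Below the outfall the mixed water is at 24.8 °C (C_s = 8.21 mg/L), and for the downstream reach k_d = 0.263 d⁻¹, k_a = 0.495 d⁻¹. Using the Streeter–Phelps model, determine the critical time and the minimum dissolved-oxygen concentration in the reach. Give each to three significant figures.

t_c ≈ 2.14 d; minimum DO ≈ 6.64 mg/L

Mixed DO = (19.4×7.69 + 0.977×2.99)/(19.4+0.977) = 152.1/20.38 = 7.465 mg/L.
Mixed L₀ = (19.4×1.07 + 0.977×87.0)/(20.38) = 105.8/20.38 = 5.190 mg/L.
Initial deficit D₀ = C_s − DO₀ = 8.21 − 7.465 = 0.7453 mg/L.
t_c = (1/0.2320) ln[(0.495/0.263)(1 − 0.7453×0.2320/(0.263×5.190))] = 4.310 × ln(1.644) = 2.142 d.
D_c = (0.263/0.495) × 5.190 × e^(−0.263×2.142) = 0.5313 × 5.190 × 0.5693 = 1.570 mg/L.
Minimum DO = 8.21 − 1.570 = 6.640 mg/L.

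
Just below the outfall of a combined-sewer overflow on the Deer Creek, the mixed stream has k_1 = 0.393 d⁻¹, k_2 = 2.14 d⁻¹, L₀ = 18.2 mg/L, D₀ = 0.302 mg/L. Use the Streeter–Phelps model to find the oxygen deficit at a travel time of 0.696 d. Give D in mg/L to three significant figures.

k_1 L₀/(k_2−k_1) = 0.393×18.2/(2.14−0.393) = 7.153/1.747 = 4.094 mg/L.
e^(−k_1 t) = e^(−0.393×0.6960) = 0.7607; e^(−k_2 t) = e^(−2.14×0.6960) = 0.2255.
D = 4.094 × (0.7607 − 0.2255) + 0.302 × 0.2255 = 2.191 + 0.06810 = 2.259 mg/L.

D ≈ 2.26 mg/L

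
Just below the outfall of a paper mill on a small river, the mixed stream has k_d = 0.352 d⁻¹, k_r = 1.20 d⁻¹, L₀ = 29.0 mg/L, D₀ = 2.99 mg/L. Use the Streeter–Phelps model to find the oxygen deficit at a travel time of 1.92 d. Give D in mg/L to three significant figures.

k_d L₀/(k_r−k_d) = 0.352×29.0/(1.20−0.352) = 10.21/0.8480 = 12.04 mg/L.
e^(−k_d t) = e^(−0.352×1.920) = 0.5087; e^(−k_r t) = e^(−1.20×1.920) = 0.09986.
D = 12.04 × (0.5087 − 0.09986) + 2.99 × 0.09986 = 4.922 + 0.2986 = 5.220 mg/L.

D ≈ 5.22 mg/L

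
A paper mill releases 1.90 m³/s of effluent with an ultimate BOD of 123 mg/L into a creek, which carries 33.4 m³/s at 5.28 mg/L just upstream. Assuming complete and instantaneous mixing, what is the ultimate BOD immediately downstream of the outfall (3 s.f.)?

11.6 mg/L

Flow-weighted mixing: C = (Q_r C_r + Q_w C_w)/(Q_r + Q_w)
= (33.4×5.28 + 1.90×123)/(33.4 + 1.90) = 410.1/35.30 = 11.62 mg/L.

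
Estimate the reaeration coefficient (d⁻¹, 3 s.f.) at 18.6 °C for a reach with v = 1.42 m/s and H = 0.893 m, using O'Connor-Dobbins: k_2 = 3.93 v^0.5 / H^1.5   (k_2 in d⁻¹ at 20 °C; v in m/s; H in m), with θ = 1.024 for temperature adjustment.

k_2 ≈ 5.37 d⁻¹

k_2(20) = 3.93 × 1.42^0.5 / 0.893^1.5 = 3.93 × 1.192 / 0.8439 = 5.550 d⁻¹.
k_2(18.6) = 5.550 × 1.024^(18.6−20) = 5.550 × 0.9673 = 5.368 d⁻¹.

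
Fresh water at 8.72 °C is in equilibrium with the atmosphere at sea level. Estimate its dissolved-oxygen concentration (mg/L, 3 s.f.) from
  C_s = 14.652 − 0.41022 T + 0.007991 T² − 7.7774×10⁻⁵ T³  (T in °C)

C_s = 14.652 − 0.41022×8.72 + 0.007991×8.72² − 7.7774×10⁻⁵×8.72³ = 11.63 mg/L.

C_s ≈ 11.6 mg/L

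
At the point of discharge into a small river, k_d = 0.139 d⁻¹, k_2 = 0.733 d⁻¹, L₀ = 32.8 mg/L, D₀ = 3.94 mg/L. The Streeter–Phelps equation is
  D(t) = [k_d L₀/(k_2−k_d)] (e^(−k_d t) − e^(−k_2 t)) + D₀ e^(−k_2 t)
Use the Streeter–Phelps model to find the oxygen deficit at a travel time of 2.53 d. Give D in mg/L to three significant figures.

k_d L₀/(k_2−k_d) = 0.139×32.8/(0.733−0.139) = 4.559/0.5940 = 7.675 mg/L.
e^(−k_d t) = e^(−0.139×2.530) = 0.7035; e^(−k_2 t) = e^(−0.733×2.530) = 0.1565.
D = 7.675 × (0.7035 − 0.1565) + 3.94 × 0.1565 = 4.198 + 0.6167 = 4.815 mg/L.

D ≈ 4.82 mg/L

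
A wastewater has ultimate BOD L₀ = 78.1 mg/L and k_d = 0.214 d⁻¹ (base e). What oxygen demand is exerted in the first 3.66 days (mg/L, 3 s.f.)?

y_t = L₀(1 − e^(−k_d t)) = 78.1 × (1 − e^(−0.214×3.66))
= 78.1 × (1 − 0.4569) = 78.1 × 0.5431 = 42.41 mg/L.

y ≈ 42.4 mg/L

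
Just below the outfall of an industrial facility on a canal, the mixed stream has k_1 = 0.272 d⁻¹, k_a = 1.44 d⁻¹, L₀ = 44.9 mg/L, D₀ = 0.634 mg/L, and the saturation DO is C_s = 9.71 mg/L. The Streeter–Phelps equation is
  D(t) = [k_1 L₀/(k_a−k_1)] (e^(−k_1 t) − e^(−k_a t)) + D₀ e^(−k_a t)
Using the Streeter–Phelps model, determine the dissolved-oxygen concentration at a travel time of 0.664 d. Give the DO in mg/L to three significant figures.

k_1 L₀/(k_a−k_1) = 0.272×44.9/(1.44−0.272) = 12.21/1.168 = 10.46 mg/L.
e^(−k_1 t) = e^(−0.272×0.6640) = 0.8348; e^(−k_a t) = e^(−1.44×0.6640) = 0.3844.
D = 10.46 × (0.8348 − 0.3844) + 0.634 × 0.3844 = 4.709 + 0.2437 = 4.953 mg/L.
DO = C_s − D = 9.71 − 4.953 = 4.757 mg/L.

DO ≈ 4.76 mg/L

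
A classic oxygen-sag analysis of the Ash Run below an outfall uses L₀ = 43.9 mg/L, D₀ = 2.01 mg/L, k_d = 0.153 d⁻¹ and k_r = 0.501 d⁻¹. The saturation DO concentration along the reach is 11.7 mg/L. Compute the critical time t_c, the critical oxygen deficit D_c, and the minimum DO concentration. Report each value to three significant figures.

At the critical point dD/dt = 0, so k_d L₀ e^(−k_d t) = k_r D. Substituting D(t) from the Streeter–Phelps equation and solving for t gives
t_c = ln[(k_r/k_d)(1 − D₀(k_r−k_d)/(k_d L₀))] / (k_r−k_d).
Here k_r−k_d = 0.3480 d⁻¹ and 1 − D₀(k_r−k_d)/(k_d L₀) = 1 − 2.01×0.3480/(0.153×43.9) = 0.8959, so
t_c = ln(3.275 × 0.8959) / 0.3480 = 1.076 / 0.3480 = 3.093 d.
D_c = (k_d/k_r) L₀ e^(−k_d t_c) = (0.153/0.501) × 43.9 × e^(−0.153×3.093) = 0.3054 × 43.9 × 0.6230 = 8.353 mg/L.
Minimum DO = C_s − D_c = 11.7 − 8.353 = 3.347 mg/L.

t_c ≈ 3.09 d; D_c ≈ 8.35 mg/L; min DO ≈ 3.35 mg/L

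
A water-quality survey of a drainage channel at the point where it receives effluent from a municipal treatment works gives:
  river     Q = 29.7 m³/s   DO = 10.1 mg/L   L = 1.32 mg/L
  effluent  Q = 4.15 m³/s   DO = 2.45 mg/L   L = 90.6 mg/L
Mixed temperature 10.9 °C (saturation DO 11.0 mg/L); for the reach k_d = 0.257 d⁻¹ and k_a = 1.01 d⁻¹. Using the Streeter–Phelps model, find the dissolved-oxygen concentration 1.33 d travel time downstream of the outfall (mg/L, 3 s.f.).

Mixed DO = (29.7×10.1 + 4.15×2.45)/(29.7+4.15) = 310.1/33.85 = 9.162 mg/L.
Mixed L₀ = (29.7×1.32 + 4.15×90.6)/(33.85) = 415.2/33.85 = 12.27 mg/L.
Initial deficit D₀ = C_s − DO₀ = 11.0 − 9.162 = 1.838 mg/L.
D(1.33) = [0.257×12.27/(1.01−0.257)](e^(−0.257×1.33) − e^(−1.01×1.33)) + 1.838 e^(−1.01×1.33)
= 4.186 × (0.7105 − 0.2610) + 1.838 × 0.2610 = 2.361 mg/L.
DO = 11.0 − 2.361 = 8.639 mg/L.

DO ≈ 8.64 mg/L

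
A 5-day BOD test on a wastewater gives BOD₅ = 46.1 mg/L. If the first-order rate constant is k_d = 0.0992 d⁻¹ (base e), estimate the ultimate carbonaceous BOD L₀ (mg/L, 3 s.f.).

L₀ ≈ 118 mg/L

BOD₅ = L₀(1 − e^(−5k_d)) ⇒ L₀ = BOD₅ / (1 − e^(−5×0.0992))
= 46.1 / (1 − 0.6090) = 46.1 / 0.3910 = 117.9 mg/L.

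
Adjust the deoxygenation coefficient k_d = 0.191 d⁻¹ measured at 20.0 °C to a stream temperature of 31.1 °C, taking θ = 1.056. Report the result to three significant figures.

k_d(T₂) = k_d(T₁) · θ^(T₂−T₁) = 0.191 × 1.056^(31.1−20.0)
= 0.191 × 1.056^11.1 = 0.191 × 1.831 = 0.3497 d⁻¹.

k_d ≈ 0.350 d⁻¹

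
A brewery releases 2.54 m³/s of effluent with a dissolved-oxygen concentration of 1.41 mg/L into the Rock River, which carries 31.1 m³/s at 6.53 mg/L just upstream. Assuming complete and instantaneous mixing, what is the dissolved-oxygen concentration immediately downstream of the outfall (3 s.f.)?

6.14 mg/L

Flow-weighted mixing: C = (Q_r C_r + Q_w C_w)/(Q_r + Q_w)
= (31.1×6.53 + 2.54×1.41)/(31.1 + 2.54) = 206.7/33.64 = 6.143 mg/L.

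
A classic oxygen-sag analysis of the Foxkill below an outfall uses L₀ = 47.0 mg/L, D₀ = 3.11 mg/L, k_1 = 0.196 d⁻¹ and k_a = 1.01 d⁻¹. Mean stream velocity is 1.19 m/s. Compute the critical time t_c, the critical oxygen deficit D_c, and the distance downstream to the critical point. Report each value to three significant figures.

At the critical point dD/dt = 0, so k_1 L₀ e^(−k_1 t) = k_a D. Substituting D(t) from the Streeter–Phelps equation and solving for t gives
t_c = ln[(k_a/k_1)(1 − D₀(k_a−k_1)/(k_1 L₀))] / (k_a−k_1).
Here k_a−k_1 = 0.8140 d⁻¹ and 1 − D₀(k_a−k_1)/(k_1 L₀) = 1 − 3.11×0.8140/(0.196×47.0) = 0.7252, so
t_c = ln(5.153 × 0.7252) / 0.8140 = 1.318 / 0.8140 = 1.619 d.
D_c = (k_1/k_a) L₀ e^(−k_1 t_c) = (0.196/1.01) × 47.0 × e^(−0.196×1.619) = 0.1941 × 47.0 × 0.7280 = 6.640 mg/L.
x_c = v t_c = 1.19 m/s × 1.619 d × 86400 s/d = 166500 m ≈ 167 km.

t_c ≈ 1.62 d; D_c ≈ 6.64 mg/L; x_c ≈ 167 km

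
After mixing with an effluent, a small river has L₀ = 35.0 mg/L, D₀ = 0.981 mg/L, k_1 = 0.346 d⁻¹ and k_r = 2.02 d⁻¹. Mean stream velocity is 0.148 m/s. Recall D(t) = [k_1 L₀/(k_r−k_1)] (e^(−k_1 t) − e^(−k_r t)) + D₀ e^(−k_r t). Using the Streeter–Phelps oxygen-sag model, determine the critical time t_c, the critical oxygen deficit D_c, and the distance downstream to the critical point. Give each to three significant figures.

t_c = [1/(k_r−k_1)] ln[(k_r/k_1)(1 − D₀(k_r−k_1)/(k_1 L₀))]
= [1/(2.02−0.346)] ln[(2.02/0.346)(1 − 0.981×1.674/(0.346×35.0))]
= (1/1.674) ln[5.838 × 0.8644] = 0.5974 × ln(5.046) = 0.5974 × 1.619 = 0.9670 d.
L(t_c) = L₀ e^(−k_1 t_c) = 35.0 × 0.7156 = 25.05 mg/L, and at the critical point k_r D_c = k_1 L, so D_c = (0.346/2.02) × 25.05 = 4.290 mg/L.
x_c = v t_c = 0.148 m/s × 0.9670 d × 86400 s/d = 12360 m ≈ 12.4 km.

t_c ≈ 0.967 d; D_c ≈ 4.29 mg/L; x_c ≈ 12.4 km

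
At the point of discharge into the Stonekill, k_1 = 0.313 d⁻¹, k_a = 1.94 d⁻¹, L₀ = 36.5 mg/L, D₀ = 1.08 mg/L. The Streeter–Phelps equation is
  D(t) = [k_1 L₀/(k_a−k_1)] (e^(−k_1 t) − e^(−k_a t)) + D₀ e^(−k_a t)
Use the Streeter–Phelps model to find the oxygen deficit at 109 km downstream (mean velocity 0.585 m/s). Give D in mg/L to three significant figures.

D ≈ 3.48 mg/L

Travel time t = x/v = 109 km / (0.585 m/s) = 109000 m / 0.585 m/s = 186300 s = 2.157 d.
k_1 L₀/(k_a−k_1) = 0.313×36.5/(1.94−0.313) = 11.42/1.627 = 7.022 mg/L.
e^(−k_1 t) = e^(−0.313×2.157) = 0.5092; e^(−k_a t) = e^(−1.94×2.157) = 0.01524.
D = 7.022 × (0.5092 − 0.01524) + 1.08 × 0.01524 = 3.468 + 0.01646 = 3.485 mg/L.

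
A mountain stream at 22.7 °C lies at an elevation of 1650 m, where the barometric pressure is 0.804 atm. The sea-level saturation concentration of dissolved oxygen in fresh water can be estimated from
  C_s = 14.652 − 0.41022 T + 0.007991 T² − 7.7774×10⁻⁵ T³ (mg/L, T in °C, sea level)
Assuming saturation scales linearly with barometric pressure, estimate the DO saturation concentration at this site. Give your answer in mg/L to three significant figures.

C_s ≈ 6.87 mg/L

At sea level: C_s = 14.652 − 0.41022×22.7 + 0.007991×22.7² − 7.7774×10⁻⁵×22.7³ = 8.548 mg/L.
Pressure correction: C_s' = 8.548 × 0.804 = 6.873 mg/L.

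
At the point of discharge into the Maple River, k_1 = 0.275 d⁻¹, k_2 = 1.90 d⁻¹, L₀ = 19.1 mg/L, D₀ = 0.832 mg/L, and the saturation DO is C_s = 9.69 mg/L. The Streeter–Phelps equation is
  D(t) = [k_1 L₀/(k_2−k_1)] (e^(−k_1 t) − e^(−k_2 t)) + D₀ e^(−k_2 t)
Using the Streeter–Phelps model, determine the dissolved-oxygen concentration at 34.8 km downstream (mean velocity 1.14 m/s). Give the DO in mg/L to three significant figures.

Travel time t = x/v = 34.8 km / (1.14 m/s) = 34800 m / 1.14 m/s = 30530 s = 0.3533 d.
k_1 L₀/(k_2−k_1) = 0.275×19.1/(1.90−0.275) = 5.253/1.625 = 3.232 mg/L.
e^(−k_1 t) = e^(−0.275×0.3533) = 0.9074; e^(−k_2 t) = e^(−1.90×0.3533) = 0.5110.
D = 3.232 × (0.9074 − 0.5110) + 0.832 × 0.5110 = 1.281 + 0.4252 = 1.706 mg/L.
DO = C_s − D = 9.69 − 1.706 = 7.984 mg/L.

DO ≈ 7.98 mg/L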